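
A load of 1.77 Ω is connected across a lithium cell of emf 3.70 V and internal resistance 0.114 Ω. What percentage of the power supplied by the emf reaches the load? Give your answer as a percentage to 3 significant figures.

Both r and R carry the same current, so the power split is just the resistance split: η = R/(R+r).
η = R / (R + r) = 1.77 / (1.77 + 0.114) = 0.9395

93.9 %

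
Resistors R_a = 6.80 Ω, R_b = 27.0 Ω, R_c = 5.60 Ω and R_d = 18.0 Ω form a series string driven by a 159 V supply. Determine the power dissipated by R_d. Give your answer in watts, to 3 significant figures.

In a series string the same current flows through every resistor — find that current, then P = I²R for the one we want.
R_total = 6.80 + 27.0 + 5.60 + 18.0 = 57.40 Ω
I = V / R_total = 159 / 57.40 = 2.770 A
P_R_d = I² × R_d = (2.770)² × 18.0 = 138.1 W

138 W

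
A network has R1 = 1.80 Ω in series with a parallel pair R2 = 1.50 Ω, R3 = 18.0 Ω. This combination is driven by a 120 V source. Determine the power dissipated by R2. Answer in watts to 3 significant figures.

Reduce the parallel pair to R_p first; the network is then a simple series string.
R_p = (1.50×18.0)/(1.50+18.0) = 1.385 Ω
R_total = 1.80 + 1.385 = 3.185 Ω
I = V / R_total = 120 / 3.185 = 37.68 A
Voltage across the parallel pair: V_p = I × R_p = 37.68 × 1.385 = 52.17 V
With V_p across R2, its power is V_p²/R2.
P_R2 = (52.17)² / 1.50 = 1815 W

1810 W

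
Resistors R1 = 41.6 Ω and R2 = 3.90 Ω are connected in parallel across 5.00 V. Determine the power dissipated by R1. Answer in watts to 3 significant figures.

Parallel branches share the same voltage; P = V²/R gives the branch power in one step.
P_R1 = V² / R1 = (5.00)² / 41.6 Ω = 0.6010 W

0.601 W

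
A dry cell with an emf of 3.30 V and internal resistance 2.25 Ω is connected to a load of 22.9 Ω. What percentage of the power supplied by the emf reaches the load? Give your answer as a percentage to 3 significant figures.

91.1 %

Both r and R carry the same current, so the power split is just the resistance split: η = R/(R+r).
η = R / (R + r) = 22.9 / (22.9 + 2.25) = 0.9105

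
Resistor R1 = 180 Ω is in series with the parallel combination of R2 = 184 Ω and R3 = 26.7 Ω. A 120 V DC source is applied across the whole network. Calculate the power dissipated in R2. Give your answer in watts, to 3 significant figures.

First combine the parallel branches into one equivalent R_p, then R1 + R_p is a series pair.
R_p = (184×26.7)/(184+26.7) = 23.32 Ω
R_total = 180 + 23.32 = 203.3 Ω
I = V / R_total = 120 / 203.3 = 0.5902 A
Voltage across the parallel pair: V_p = I × R_p = 0.5902 × 23.32 = 13.76 V
R2 sees V_p directly, so P = V_p² / R2.
P_R2 = (13.76)² / 184 = 1.029 W

1.03 W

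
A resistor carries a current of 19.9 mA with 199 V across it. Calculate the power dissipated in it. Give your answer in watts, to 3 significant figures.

Both the voltage across and the current through the element are known, so P = V I applies directly.
P = 199 V × 0.01990 A = 3.960 W

3.96 W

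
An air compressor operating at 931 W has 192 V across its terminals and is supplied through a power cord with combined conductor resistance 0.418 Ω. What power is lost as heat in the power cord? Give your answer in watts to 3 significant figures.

The power cord is a series resistance carrying the load current; its dissipation is I²R_line.
I = P / V = 931 / 192 = 4.849 A through the power cord.
P_line = I² R_line = (4.849)² × 0.418 = 9.828 W

9.83 W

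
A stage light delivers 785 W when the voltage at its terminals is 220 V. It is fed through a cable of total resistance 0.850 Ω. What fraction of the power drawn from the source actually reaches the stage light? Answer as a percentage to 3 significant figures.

I = P / V = 785 / 220 = 3.568 A through the cable.
P_line = I² R_line = (3.568)² × 0.850 = 10.82 W
P_source = P_load + P_line = 785.0 + 10.82 = 795.8 W
η = P_load / P_source = 785.0 / 795.8 = 0.9864

98.6 %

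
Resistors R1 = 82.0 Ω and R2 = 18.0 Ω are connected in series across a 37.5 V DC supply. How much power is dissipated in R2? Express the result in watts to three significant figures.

2.53 W

Since the resistors are in series they all carry the loop current I = V/R_total; the power in any one is I²R.
R_total = 82.0 + 18.0 = 100.0 Ω
I = V / R_total = 37.5 / 100.0 = 0.3750 A
P_R2 = I² × R2 = (0.3750)² × 18.0 = 2.531 W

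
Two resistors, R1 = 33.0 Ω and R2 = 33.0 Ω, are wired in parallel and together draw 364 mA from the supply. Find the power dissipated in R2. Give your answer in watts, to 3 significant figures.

We need the common branch voltage; get it from I_total × R_eq, then P = V²/R for the branch.
1/R_eq = 1/33.0 + 1/33.0 ⇒ R_eq = 16.50 Ω
V = I_total × R_eq = 0.3640 × 16.50 = 6.006 V
P_R2 = V² / R2 = (6.006)² / 33.0 = 1.093 W

1.09 W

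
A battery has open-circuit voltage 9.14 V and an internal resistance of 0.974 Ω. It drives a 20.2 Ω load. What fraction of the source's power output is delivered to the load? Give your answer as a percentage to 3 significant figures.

95.4 %

η = P_load/(P_load+P_int) = I²R/(I²R+I²r) = R/(R+r) — the I² cancels for series elements.
η = R / (R + r) = 20.2 / (20.2 + 0.974) = 0.9540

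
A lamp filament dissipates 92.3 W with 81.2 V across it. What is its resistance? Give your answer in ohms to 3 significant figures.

71.4 Ω

The two known quantities fix the third via R = V² / P.
R = (81.2)² / 92.3 = 71.43 Ω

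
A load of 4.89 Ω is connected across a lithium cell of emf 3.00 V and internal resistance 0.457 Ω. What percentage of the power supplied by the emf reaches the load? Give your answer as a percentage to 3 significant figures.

91.5 %

η = P_load/(P_load+P_int) = I²R/(I²R+I²r) = R/(R+r) — the I² cancels for series elements.
η = R / (R + r) = 4.89 / (4.89 + 0.457) = 0.9145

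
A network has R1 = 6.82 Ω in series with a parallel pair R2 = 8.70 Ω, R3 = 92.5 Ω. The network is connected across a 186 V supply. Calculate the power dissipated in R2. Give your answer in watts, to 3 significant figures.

1150 W

First combine the parallel branches into one equivalent R_p, then R1 + R_p is a series pair.
R_p = (8.70×92.5)/(8.70+92.5) = 7.952 Ω
R_total = 6.82 + 7.952 = 14.77 Ω
I = V / R_total = 186 / 14.77 = 12.59 A
Voltage across the parallel pair: V_p = I × R_p = 12.59 × 7.952 = 100.1 V
R2 is across V_p, so use P = V²/R for that branch.
P_R2 = (100.1)² / 8.70 = 1152 W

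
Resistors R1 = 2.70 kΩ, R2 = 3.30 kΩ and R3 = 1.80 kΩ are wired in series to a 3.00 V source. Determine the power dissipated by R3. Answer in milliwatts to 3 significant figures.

0.266 mW

Series elements share the same current, so find I first, then use P = I²R.
R_total = (2.70 + 3.30 + 1.80) kΩ = 7800 Ω
I = V / R_total = 3.00 / 7800 = 0.0003846 A
P_R3 = I² × R3 = (0.0003846)² × 1800 = 0.0002663 W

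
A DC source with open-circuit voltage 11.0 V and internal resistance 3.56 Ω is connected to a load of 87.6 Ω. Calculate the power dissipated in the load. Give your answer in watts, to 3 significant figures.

With r and R in series, I = ε/(r+R); the load dissipates I²R.
I = ε / (r + R) = 11.0 / (3.56 + 87.6) = 0.1207 A
P_load = I² R = (0.1207)² × 87.6 = 1.276 W

1.28 W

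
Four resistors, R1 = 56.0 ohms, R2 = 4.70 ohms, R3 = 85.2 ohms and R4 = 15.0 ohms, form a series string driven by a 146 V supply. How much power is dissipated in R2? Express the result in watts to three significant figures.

3.87 W

Since the resistors are in series they all carry the loop current I = V/R_total; the power in any one is I²R.
R_total = 56.0 + 4.70 + 85.2 + 15.0 = 160.9 Ω
I = V / R_total = 146 / 160.9 = 0.9074 A
P_R2 = I² × R2 = (0.9074)² × 4.70 = 3.870 W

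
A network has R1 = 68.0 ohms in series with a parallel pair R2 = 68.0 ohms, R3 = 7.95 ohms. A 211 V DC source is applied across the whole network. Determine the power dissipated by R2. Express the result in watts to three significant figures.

Replace R2 and R3 with their parallel equivalent so the circuit becomes R1 in series with R_p.
R_p = (68.0×7.95)/(68.0+7.95) = 7.118 Ω
R_total = 68.0 + 7.118 = 75.12 Ω
I = V / R_total = 211 / 75.12 = 2.809 A
Voltage across the parallel pair: V_p = I × R_p = 2.809 × 7.118 = 19.99 V
R2 sees V_p directly, so P = V_p² / R2.
P_R2 = (19.99)² / 68.0 = 5.878 W

5.88 W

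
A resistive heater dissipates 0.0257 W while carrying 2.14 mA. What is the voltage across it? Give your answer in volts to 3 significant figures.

12.0 V

Inverting the appropriate power form: V = P / I.
V = 0.0257 / 0.002140 = 12.01 V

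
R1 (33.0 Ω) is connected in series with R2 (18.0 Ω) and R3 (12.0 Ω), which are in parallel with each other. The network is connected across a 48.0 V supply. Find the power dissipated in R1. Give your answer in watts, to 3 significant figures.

47.0 W

First combine the parallel branches into one equivalent R_p, then R1 + R_p is a series pair.
R_p = (18.0×12.0)/(18.0+12.0) = 7.200 Ω
R_total = 33.0 + 7.200 = 40.20 Ω
I = V / R_total = 48.0 / 40.20 = 1.194 A
R1 carries the full series current, so P = I²R.
P_R1 = (1.194)² × 33.0 = 47.05 W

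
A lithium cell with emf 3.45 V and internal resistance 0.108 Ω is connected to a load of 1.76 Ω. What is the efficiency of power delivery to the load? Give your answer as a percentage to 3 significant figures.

Both r and R carry the same current, so the power split is just the resistance split: η = R/(R+r).
η = R / (R + r) = 1.76 / (1.76 + 0.108) = 0.9422

94.2 %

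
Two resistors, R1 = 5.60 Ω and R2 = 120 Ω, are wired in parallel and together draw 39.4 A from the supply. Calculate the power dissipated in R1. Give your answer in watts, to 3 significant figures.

7940 W

Parallel branches share V, not I — compute V via R_eq, then use V²/R for the target branch.
1/R_eq = 1/5.60 + 1/120 ⇒ R_eq = 5.350 Ω
V = I_total × R_eq = 39.40 × 5.350 = 210.8 V
P_R1 = V² / R1 = (210.8)² / 5.60 = 7935 W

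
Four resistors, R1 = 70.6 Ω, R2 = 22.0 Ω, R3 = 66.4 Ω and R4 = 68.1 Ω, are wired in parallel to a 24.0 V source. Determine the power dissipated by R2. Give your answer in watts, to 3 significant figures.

26.2 W

Every branch has 24.0 V across it, so for R2 the power is simply V²/R.
P_R2 = V² / R2 = (24.0)² / 22.0 Ω = 26.18 W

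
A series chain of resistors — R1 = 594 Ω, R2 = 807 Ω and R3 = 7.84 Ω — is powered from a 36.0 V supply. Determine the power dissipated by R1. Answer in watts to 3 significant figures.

Since the resistors are in series they all carry the loop current I = V/R_total; the power in any one is I²R.
R_total = 594 + 807 + 7.84 = 1409 Ω
I = V / R_total = 36.0 / 1409 = 0.02555 A
P_R1 = I² × R1 = (0.02555)² × 594 = 0.3879 W

0.388 W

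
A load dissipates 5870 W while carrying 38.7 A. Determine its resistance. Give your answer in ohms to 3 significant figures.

Rearranging the power relation for the two known quantities gives R = P / I².
R = 5870 / (38.70)² = 3.919 Ω

3.92 Ω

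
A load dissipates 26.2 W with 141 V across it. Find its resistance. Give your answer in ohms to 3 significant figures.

The two known quantities fix the third via R = V² / P.
R = (141)² / 26.2 = 758.8 Ω

759 Ω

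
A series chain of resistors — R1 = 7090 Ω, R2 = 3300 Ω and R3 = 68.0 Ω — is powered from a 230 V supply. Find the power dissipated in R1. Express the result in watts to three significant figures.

3.43 W

The current is common to all series resistors; compute it, then apply P = I²R for the target.
R_total = 7090 + 3300 + 68.0 = 10460 Ω
I = V / R_total = 230 / 10460 = 0.02199 A
P_R1 = I² × R1 = (0.02199)² × 7090 = 3.429 W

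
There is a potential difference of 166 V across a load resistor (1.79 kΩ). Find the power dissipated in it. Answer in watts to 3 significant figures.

15.4 W

We know the drop across the element and its resistance — P = V²/R, one step.
P = (166 V)² / 1790 Ω = 15.39 W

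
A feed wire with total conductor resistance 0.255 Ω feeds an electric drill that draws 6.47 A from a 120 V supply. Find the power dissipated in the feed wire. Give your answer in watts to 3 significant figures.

Only the current and the line resistance are needed for the I²R loss.
The feed wire carries the full 6.47 A.
P_line = I² R_line = (6.470)² × 0.255 = 10.67 W

10.7 W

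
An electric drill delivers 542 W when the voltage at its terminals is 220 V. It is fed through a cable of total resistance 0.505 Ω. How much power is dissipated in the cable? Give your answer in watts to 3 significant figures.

The cable and load are in series, so the same current flows in both; the loss is I²R_line.
I = P / V = 542 / 220 = 2.464 A through the cable.
P_line = I² R_line = (2.464)² × 0.505 = 3.065 W

3.07 W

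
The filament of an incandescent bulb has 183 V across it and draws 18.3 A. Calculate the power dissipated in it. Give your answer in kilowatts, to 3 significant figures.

3.35 kW

Both the voltage across and the current through the element are known, so P = V I applies directly.
P = 183 V × 18.30 A = 3349 W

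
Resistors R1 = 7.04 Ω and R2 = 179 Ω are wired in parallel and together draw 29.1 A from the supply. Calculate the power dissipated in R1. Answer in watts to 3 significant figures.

The branches share the same voltage, but only the total current is given — find V from the equivalent resistance first.
1/R_eq = 1/7.04 + 1/179 ⇒ R_eq = 6.774 Ω
V = I_total × R_eq = 29.10 × 6.774 = 197.1 V
P_R1 = V² / R1 = (197.1)² / 7.04 = 5519 W

5520 W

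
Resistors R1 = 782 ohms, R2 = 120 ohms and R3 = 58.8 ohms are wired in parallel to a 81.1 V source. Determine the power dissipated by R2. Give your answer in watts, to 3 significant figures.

Parallel branches share the same voltage; P = V²/R gives the branch power in one step.
P_R2 = V² / R2 = (81.1)² / 120 Ω = 54.81 W

54.8 W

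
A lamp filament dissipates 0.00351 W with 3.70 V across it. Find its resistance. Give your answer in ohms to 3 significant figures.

The two known quantities fix the third via R = V² / P.
R = (3.70)² / 0.00351 = 3900 Ω

3900 Ω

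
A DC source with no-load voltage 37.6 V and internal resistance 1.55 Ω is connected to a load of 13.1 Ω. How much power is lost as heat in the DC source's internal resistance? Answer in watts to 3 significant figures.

10.2 W

The internal resistance carries the same current as the load; P_int = I²r.
I = ε / (r + R) = 37.6 / (1.55 + 13.1) = 2.567 A
P_int = I² r = (2.567)² × 1.55 = 10.21 W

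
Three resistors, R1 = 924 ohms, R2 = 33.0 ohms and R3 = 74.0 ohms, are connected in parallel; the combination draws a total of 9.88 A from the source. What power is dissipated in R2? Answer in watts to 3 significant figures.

Parallel branches share V, not I — compute V via R_eq, then use V²/R for the target branch.
1/R_eq = 1/924 + 1/33.0 + 1/74.0 ⇒ R_eq = 22.27 Ω
V = I_total × R_eq = 9.880 × 22.27 = 220.1 V
P_R2 = V² / R2 = (220.1)² / 33.0 = 1467 W

1470 W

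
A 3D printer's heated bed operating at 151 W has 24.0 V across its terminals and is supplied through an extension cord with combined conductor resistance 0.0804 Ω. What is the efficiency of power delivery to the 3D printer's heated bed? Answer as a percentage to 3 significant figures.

97.9 %

I = P / V = 151 / 24.0 = 6.292 A through the extension cord.
P_line = I² R_line = (6.292)² × 0.0804 = 3.183 W
P_source = P_load + P_line = 151.0 + 3.183 = 154.2 W
η = P_load / P_source = 151.0 / 154.2 = 0.9794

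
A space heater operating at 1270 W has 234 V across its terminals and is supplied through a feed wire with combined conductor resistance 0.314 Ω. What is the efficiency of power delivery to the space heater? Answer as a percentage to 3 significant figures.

99.3 %

I = P / V = 1270 / 234 = 5.427 A through the feed wire.
P_line = I² R_line = (5.427)² × 0.314 = 9.249 W
P_source = P_load + P_line = 1270 + 9.249 = 1279 W
η = P_load / P_source = 1270 / 1279 = 0.9928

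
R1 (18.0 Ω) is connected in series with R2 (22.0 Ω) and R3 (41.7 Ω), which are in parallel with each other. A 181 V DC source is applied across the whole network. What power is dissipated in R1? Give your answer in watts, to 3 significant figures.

Collapse R2‖R3 to a single equivalent, reducing the network to two series elements.
R_p = (22.0×41.7)/(22.0+41.7) = 14.40 Ω
R_total = 18.0 + 14.40 = 32.40 Ω
I = V / R_total = 181 / 32.40 = 5.586 A
The full supply current passes through R1: P = I²R.
P_R1 = (5.586)² × 18.0 = 561.7 W

562 W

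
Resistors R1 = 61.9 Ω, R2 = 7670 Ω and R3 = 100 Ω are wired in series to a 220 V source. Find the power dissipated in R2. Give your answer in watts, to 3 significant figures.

In a series string the same current flows through every resistor — find that current, then P = I²R for the one we want.
R_total = 61.9 + 7670 + 100 = 7832 Ω
I = V / R_total = 220 / 7832 = 0.02809 A
P_R2 = I² × R2 = (0.02809)² × 7670 = 6.052 W

6.05 W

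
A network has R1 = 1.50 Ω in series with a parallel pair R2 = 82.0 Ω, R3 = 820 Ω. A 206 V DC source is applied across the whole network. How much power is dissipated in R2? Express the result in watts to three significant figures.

Collapse R2‖R3 to a single equivalent, reducing the network to two series elements.
R_p = (82.0×820)/(82.0+820) = 74.55 Ω
R_total = 1.50 + 74.55 = 76.05 Ω
I = V / R_total = 206 / 76.05 = 2.709 A
Voltage across the parallel pair: V_p = I × R_p = 2.709 × 74.55 = 201.9 V
R2 is across V_p, so use P = V²/R for that branch.
P_R2 = (201.9)² / 82.0 = 497.3 W

497 W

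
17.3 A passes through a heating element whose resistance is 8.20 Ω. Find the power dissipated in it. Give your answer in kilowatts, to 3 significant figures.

The current through and the resistance of the element are both given; use P = I²R.
P = (17.30 A)² × 8.20 Ω = 2454 W

2.45 kW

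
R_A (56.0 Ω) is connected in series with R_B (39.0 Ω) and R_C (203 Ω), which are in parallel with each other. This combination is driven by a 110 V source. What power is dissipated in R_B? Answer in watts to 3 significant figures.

42.2 W

Reduce the parallel pair to R_p first; the network is then a simple series string.
R_p = (39.0×203)/(39.0+203) = 32.71 Ω
R_total = 56.0 + 32.71 = 88.71 Ω
I = V / R_total = 110 / 88.71 = 1.240 A
Voltage across the parallel pair: V_p = I × R_p = 1.240 × 32.71 = 40.56 V
R_B sees V_p directly, so P = V_p² / R_B.
P_R_B = (40.56)² / 39.0 = 42.19 W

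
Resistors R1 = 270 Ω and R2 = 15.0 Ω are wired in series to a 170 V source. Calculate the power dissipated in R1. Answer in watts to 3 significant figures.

The current is common to all series resistors; compute it, then apply P = I²R for the target.
R_total = 270 + 15.0 = 285.0 Ω
I = V / R_total = 170 / 285.0 = 0.5965 A
P_R1 = I² × R1 = (0.5965)² × 270 = 96.07 W

96.1 W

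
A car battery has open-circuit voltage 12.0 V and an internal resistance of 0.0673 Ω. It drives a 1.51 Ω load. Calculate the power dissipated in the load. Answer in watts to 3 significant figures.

Load and internal resistance form a series loop — compute the loop current, then the load power via I²R.
I = ε / (r + R) = 12.0 / (0.0673 + 1.51) = 7.608 A
P_load = I² R = (7.608)² × 1.51 = 87.40 W

87.4 W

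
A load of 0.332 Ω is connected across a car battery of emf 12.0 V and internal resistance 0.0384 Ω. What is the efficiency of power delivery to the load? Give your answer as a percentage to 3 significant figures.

89.6 %

The source delivers εI, of which I²R reaches the load and I²r is lost; since I is common, η = R/(R+r).
η = R / (R + r) = 0.332 / (0.332 + 0.0384) = 0.8963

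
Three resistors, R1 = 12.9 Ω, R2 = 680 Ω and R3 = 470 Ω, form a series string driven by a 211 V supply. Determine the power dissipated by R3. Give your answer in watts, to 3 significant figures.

Since the resistors are in series they all carry the loop current I = V/R_total; the power in any one is I²R.
R_total = 12.9 + 680 + 470 = 1163 Ω
I = V / R_total = 211 / 1163 = 0.1814 A
P_R3 = I² × R3 = (0.1814)² × 470 = 15.47 W

15.5 W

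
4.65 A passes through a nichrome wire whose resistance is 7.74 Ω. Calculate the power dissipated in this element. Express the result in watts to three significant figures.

167 W

Knowing I and R, the power is just I²R — no need to find V first.
P = (4.650 A)² × 7.74 Ω = 167.4 W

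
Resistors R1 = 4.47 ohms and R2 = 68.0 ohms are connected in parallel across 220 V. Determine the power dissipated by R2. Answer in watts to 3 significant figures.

712 W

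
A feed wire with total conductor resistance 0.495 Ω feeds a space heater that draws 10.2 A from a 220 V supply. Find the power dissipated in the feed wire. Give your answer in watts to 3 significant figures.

51.5 W

Line loss is just I²R for the cable — we know both I and R_line directly.
The feed wire carries the full 10.2 A.
P_line = I² R_line = (10.20)² × 0.495 = 51.50 W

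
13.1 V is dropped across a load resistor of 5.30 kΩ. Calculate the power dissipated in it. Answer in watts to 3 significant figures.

V and R are stated; P = V²/R avoids computing the current.
P = (13.1 V)² / 5300 Ω = 0.03238 W

0.0324 W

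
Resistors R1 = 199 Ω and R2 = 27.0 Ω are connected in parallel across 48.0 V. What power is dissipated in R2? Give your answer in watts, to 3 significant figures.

85.3 W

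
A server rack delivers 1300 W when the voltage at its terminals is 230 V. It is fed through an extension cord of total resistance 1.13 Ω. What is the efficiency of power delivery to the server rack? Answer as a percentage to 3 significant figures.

I = P / V = 1300 / 230 = 5.652 A through the extension cord.
P_line = I² R_line = (5.652)² × 1.13 = 36.10 W
P_source = P_load + P_line = 1300 + 36.10 = 1336 W
η = P_load / P_source = 1300 / 1336 = 0.9730

97.3 %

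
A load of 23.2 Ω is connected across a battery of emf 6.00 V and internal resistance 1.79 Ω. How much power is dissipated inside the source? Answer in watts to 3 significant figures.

0.103 W

The internal resistance carries the same current as the load; P_int = I²r.
I = ε / (r + R) = 6.00 / (1.79 + 23.2) = 0.2401 A
P_int = I² r = (0.2401)² × 1.79 = 0.1032 W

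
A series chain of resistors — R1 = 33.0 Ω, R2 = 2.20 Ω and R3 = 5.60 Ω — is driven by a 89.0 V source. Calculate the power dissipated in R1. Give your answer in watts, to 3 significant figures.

In a series string the same current flows through every resistor — find that current, then P = I²R for the one we want.
R_total = 33.0 + 2.20 + 5.60 = 40.80 Ω
I = V / R_total = 89.0 / 40.80 = 2.181 A
P_R1 = I² × R1 = (2.181)² × 33.0 = 157.0 W

157 W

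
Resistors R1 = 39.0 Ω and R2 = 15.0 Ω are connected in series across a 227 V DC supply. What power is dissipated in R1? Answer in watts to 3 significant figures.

689 W

The current is common to all series resistors; compute it, then apply P = I²R for the target.
R_total = 39.0 + 15.0 = 54.00 Ω
I = V / R_total = 227 / 54.00 = 4.204 A
P_R1 = I² × R1 = (4.204)² × 39.0 = 689.2 W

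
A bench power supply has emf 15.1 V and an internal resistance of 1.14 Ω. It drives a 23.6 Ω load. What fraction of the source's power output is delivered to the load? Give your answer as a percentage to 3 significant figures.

The source delivers εI, of which I²R reaches the load and I²r is lost; since I is common, η = R/(R+r).
η = R / (R + r) = 23.6 / (23.6 + 1.14) = 0.9539

95.4 %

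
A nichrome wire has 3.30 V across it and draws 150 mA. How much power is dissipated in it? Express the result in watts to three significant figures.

0.495 W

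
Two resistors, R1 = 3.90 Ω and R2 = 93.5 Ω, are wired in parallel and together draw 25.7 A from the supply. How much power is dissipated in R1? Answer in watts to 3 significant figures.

The branches share the same voltage, but only the total current is given — find V from the equivalent resistance first.
1/R_eq = 1/3.90 + 1/93.5 ⇒ R_eq = 3.744 Ω
V = I_total × R_eq = 25.70 × 3.744 = 96.22 V
P_R1 = V² / R1 = (96.22)² / 3.90 = 2374 W

2370 W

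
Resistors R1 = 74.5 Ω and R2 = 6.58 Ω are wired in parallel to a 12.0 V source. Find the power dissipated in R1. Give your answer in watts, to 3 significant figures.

Each parallel branch sees the full supply voltage, so P = V²/R applies directly to the target branch.
P_R1 = V² / R1 = (12.0)² / 74.5 Ω = 1.933 W

1.93 W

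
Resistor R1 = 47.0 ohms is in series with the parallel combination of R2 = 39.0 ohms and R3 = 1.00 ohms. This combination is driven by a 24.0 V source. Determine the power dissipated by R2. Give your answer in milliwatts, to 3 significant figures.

First combine the parallel branches into one equivalent R_p, then R1 + R_p is a series pair.
R_p = (39.0×1.00)/(39.0+1.00) = 0.9750 Ω
R_total = 47.0 + 0.9750 = 47.98 Ω
I = V / R_total = 24.0 / 47.98 = 0.5003 A
Voltage across the parallel pair: V_p = I × R_p = 0.5003 × 0.9750 = 0.4878 V
With V_p across R2, its power is V_p²/R2.
P_R2 = (0.4878)² / 39.0 = 0.006100 W

6.10 mW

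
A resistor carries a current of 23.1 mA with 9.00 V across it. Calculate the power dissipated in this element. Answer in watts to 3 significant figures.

0.208 W

With V and I both given, power follows immediately from P = V I.
P = 9.00 V × 0.02310 A = 0.2079 W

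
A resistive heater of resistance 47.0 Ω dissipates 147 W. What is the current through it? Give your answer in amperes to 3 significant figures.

Inverting the appropriate power form: I = √(P / R).
I = √(147 / 47.0) = 1.769 A

1.77 A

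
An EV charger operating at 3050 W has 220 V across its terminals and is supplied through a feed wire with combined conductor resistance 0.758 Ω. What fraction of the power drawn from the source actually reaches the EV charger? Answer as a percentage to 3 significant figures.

95.4 %

I = P / V = 3050 / 220 = 13.86 A through the feed wire.
P_line = I² R_line = (13.86)² × 0.758 = 145.7 W
P_source = P_load + P_line = 3050 + 145.7 = 3196 W
η = P_load / P_source = 3050 / 3196 = 0.9544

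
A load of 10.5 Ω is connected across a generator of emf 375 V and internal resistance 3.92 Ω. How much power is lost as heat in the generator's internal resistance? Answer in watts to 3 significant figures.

2650 W

Internal loss is I²r, with I set by the total series resistance r+R.
I = ε / (r + R) = 375 / (3.92 + 10.5) = 26.01 A
P_int = I² r = (26.01)² × 3.92 = 2651 W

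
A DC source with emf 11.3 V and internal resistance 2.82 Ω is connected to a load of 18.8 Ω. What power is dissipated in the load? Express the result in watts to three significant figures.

With r and R in series, I = ε/(r+R); the load dissipates I²R.
I = ε / (r + R) = 11.3 / (2.82 + 18.8) = 0.5227 A
P_load = I² R = (0.5227)² × 18.8 = 5.136 W

5.14 W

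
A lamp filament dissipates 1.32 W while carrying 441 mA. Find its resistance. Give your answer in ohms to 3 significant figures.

6.79 Ω

Inverting the appropriate power form: R = P / I².
R = 1.32 / (0.4410)² = 6.787 Ω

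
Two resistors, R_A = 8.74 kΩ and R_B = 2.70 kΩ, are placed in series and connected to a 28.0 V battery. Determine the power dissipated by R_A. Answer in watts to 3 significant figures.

0.0524 W

Since the resistors are in series they all carry the loop current I = V/R_total; the power in any one is I²R.
R_total = (8.74 + 2.70) kΩ = 11440 Ω
I = V / R_total = 28.0 / 11440 = 0.002448 A
P_R_A = I² × R_A = (0.002448)² × 8740 = 0.05236 W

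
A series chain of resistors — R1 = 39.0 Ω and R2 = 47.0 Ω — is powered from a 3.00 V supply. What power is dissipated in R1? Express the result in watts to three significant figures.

0.0475 W

Since the resistors are in series they all carry the loop current I = V/R_total; the power in any one is I²R.
R_total = 39.0 + 47.0 = 86.00 Ω
I = V / R_total = 3.00 / 86.00 = 0.03488 A
P_R1 = I² × R1 = (0.03488)² × 39.0 = 0.04746 W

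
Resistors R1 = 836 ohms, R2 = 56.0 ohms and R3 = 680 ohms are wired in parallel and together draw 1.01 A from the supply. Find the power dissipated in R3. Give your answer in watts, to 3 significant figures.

Parallel branches share V, not I — compute V via R_eq, then use V²/R for the target branch.
1/R_eq = 1/836 + 1/56.0 + 1/680 ⇒ R_eq = 48.72 Ω
V = I_total × R_eq = 1.010 × 48.72 = 49.21 V
P_R3 = V² / R3 = (49.21)² / 680 = 3.561 W

3.56 W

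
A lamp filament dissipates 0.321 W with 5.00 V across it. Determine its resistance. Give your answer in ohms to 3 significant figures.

The two known quantities fix the third via R = V² / P.
R = (5.00)² / 0.321 = 77.88 Ω

77.9 Ω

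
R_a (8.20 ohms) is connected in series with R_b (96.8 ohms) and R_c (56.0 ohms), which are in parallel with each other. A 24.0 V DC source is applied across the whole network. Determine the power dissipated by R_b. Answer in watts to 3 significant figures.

Reduce the parallel pair to R_p first; the network is then a simple series string.
R_p = (96.8×56.0)/(96.8+56.0) = 35.48 Ω
R_total = 8.20 + 35.48 = 43.68 Ω
I = V / R_total = 24.0 / 43.68 = 0.5495 A
Voltage across the parallel pair: V_p = I × R_p = 0.5495 × 35.48 = 19.49 V
R_b is across V_p, so use P = V²/R for that branch.
P_R_b = (19.49)² / 96.8 = 3.926 W

3.93 W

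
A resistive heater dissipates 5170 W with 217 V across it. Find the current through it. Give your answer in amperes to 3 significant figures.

23.8 A

Inverting the appropriate power form: I = P / V.
I = 5170 / 217 = 23.82 A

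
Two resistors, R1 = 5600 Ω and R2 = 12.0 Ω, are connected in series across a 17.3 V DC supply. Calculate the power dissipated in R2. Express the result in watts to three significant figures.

0.000114 W

The current is common to all series resistors; compute it, then apply P = I²R for the target.
R_total = 5600 + 12.0 = 5612 Ω
I = V / R_total = 17.3 / 5612 = 0.003083 A
P_R2 = I² × R2 = (0.003083)² × 12.0 = 0.0001140 W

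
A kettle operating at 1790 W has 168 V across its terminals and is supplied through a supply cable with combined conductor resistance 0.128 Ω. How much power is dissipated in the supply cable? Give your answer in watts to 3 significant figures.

14.5 W

Only the current and the line resistance are needed for the I²R loss.
I = P / V = 1790 / 168 = 10.65 A through the supply cable.
P_line = I² R_line = (10.65)² × 0.128 = 14.53 W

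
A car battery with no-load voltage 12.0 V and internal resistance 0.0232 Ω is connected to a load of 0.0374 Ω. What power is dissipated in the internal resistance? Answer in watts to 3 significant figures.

The source's internal resistance is just another series element carrying I; its dissipation is I²r.
I = ε / (r + R) = 12.0 / (0.0232 + 0.0374) = 198.0 A
P_int = I² r = (198.0)² × 0.0232 = 909.7 W

910 W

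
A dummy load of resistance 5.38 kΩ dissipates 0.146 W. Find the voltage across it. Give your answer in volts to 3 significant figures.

28.0 V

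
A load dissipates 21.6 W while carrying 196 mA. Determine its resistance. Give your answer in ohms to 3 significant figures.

Rearranging the power relation for the two known quantities gives R = P / I².
R = 21.6 / (0.1960)² = 562.3 Ω

562 Ω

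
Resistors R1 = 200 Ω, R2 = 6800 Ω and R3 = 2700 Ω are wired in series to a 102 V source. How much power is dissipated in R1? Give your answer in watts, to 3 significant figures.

0.0221 W

Every series element carries the same I. Get I from the total resistance, then P = I² × R1.
R_total = 200 + 6800 + 2700 = 9700 Ω
I = V / R_total = 102 / 9700 = 0.01052 A
P_R1 = I² × R1 = (0.01052)² × 200 = 0.02211 W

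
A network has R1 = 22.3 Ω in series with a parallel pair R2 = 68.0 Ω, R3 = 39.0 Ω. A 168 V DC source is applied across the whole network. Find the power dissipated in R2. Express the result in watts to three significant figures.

115 W

Reduce the parallel pair to R_p first; the network is then a simple series string.
R_p = (68.0×39.0)/(68.0+39.0) = 24.79 Ω
R_total = 22.3 + 24.79 = 47.09 Ω
I = V / R_total = 168 / 47.09 = 3.568 A
Voltage across the parallel pair: V_p = I × R_p = 3.568 × 24.79 = 88.43 V
R2 is across V_p, so use P = V²/R for that branch.
P_R2 = (88.43)² / 68.0 = 115.0 W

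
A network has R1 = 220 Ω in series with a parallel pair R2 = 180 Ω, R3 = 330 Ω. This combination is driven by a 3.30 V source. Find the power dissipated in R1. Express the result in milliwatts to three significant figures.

21.2 mW

First combine the parallel branches into one equivalent R_p, then R1 + R_p is a series pair.
R_p = (180×330)/(180+330) = 116.5 Ω
R_total = 220 + 116.5 = 336.5 Ω
I = V / R_total = 3.30 / 336.5 = 0.009808 A
The full supply current passes through R1: P = I²R.
P_R1 = (0.009808)² × 220 = 0.02116 W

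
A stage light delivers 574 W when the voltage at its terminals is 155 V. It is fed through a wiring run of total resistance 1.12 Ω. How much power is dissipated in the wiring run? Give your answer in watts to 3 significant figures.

15.4 W

Only the current and the line resistance are needed for the I²R loss.
I = P / V = 574 / 155 = 3.703 A through the wiring run.
P_line = I² R_line = (3.703)² × 1.12 = 15.36 W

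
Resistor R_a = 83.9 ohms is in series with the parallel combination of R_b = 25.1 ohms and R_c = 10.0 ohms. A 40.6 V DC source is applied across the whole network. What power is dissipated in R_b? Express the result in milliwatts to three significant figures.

First combine the parallel branches into one equivalent R_p, then R_a + R_p is a series pair.
R_p = (25.1×10.0)/(25.1+10.0) = 7.151 Ω
R_total = 83.9 + 7.151 = 91.05 Ω
I = V / R_total = 40.6 / 91.05 = 0.4459 A
Voltage across the parallel pair: V_p = I × R_p = 0.4459 × 7.151 = 3.189 V
With V_p across R_b, its power is V_p²/R_b.
P_R_b = (3.189)² / 25.1 = 0.4051 W

405 mW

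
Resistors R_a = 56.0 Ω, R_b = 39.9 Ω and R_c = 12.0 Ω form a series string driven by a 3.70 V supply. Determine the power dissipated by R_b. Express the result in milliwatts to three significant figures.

46.9 mW

In a series string the same current flows through every resistor — find that current, then P = I²R for the one we want.
R_total = 56.0 + 39.9 + 12.0 = 107.9 Ω
I = V / R_total = 3.70 / 107.9 = 0.03429 A
P_R_b = I² × R_b = (0.03429)² × 39.9 = 0.04692 W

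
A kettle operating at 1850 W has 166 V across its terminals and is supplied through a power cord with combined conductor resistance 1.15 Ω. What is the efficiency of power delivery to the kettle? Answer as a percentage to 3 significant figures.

I = P / V = 1850 / 166 = 11.14 A through the power cord.
P_line = I² R_line = (11.14)² × 1.15 = 142.8 W
P_source = P_load + P_line = 1850 + 142.8 = 1993 W
η = P_load / P_source = 1850 / 1993 = 0.9283

92.8 %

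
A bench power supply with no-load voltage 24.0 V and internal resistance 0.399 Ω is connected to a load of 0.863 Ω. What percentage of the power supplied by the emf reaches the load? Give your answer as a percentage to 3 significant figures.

68.4 %

η = P_load/(P_load+P_int) = I²R/(I²R+I²r) = R/(R+r) — the I² cancels for series elements.
η = R / (R + r) = 0.863 / (0.863 + 0.399) = 0.6838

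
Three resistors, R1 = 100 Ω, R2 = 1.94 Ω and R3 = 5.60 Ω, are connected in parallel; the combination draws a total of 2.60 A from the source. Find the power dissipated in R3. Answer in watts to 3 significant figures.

We need the common branch voltage; get it from I_total × R_eq, then P = V²/R for the branch.
1/R_eq = 1/100 + 1/1.94 + 1/5.60 ⇒ R_eq = 1.420 Ω
V = I_total × R_eq = 2.600 × 1.420 = 3.693 V
P_R3 = V² / R3 = (3.693)² / 5.60 = 2.435 W

2.44 W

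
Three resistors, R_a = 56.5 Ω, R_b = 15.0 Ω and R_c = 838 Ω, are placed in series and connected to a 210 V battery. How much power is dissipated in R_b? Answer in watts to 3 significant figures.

Since the resistors are in series they all carry the loop current I = V/R_total; the power in any one is I²R.
R_total = 56.5 + 15.0 + 838 = 909.5 Ω
I = V / R_total = 210 / 909.5 = 0.2309 A
P_R_b = I² × R_b = (0.2309)² × 15.0 = 0.7997 W

0.800 W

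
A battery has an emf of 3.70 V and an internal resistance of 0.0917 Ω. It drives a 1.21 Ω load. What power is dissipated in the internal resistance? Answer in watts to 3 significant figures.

r is in series with the load, so it carries the full circuit current — the loss in it is I²r.
I = ε / (r + R) = 3.70 / (0.0917 + 1.21) = 2.842 A
P_int = I² r = (2.842)² × 0.0917 = 0.7409 W

0.741 W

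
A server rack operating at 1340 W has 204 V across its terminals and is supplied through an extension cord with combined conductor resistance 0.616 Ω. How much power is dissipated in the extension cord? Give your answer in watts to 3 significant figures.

26.6 W

Line loss is just I²R for the cable — we know both I and R_line directly.
I = P / V = 1340 / 204 = 6.569 A through the extension cord.
P_line = I² R_line = (6.569)² × 0.616 = 26.58 W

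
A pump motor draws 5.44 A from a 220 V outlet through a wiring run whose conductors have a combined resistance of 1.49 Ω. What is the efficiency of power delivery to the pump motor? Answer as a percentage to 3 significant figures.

The wiring run carries the full 5.44 A.
P_line = I² R_line = (5.440)² × 1.49 = 44.09 W
P_source = V I = 220 × 5.440 = 1197 W; P_load = 1153 W
η = P_load / P_source = 1153 / 1197 = 0.9632

96.3 %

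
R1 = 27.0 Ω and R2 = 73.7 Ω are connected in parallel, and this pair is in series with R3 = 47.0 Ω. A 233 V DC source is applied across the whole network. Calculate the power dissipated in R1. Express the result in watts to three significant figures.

Combine R1 and R2 into their parallel equivalent first, reducing the network to two series resistors.
R_p = (27.0×73.7)/(27.0+73.7) = 19.76 Ω
R_total = R_p + 47.0 = 19.76 + 47.0 = 66.76 Ω
I = V / R_total = 233 / 66.76 = 3.490 A
Voltage across the parallel pair: V_p = I × R_p = 3.490 × 19.76 = 68.97 V
R1 sits across V_p; its power is V_p²/R.
P_R1 = (68.97)² / 27.0 = 176.2 W

176 W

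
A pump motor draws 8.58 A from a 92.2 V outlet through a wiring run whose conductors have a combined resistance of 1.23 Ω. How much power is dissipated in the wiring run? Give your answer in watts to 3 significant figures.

90.5 W

The wiring run is a series resistance carrying the load current; its dissipation is I²R_line.
The wiring run carries the full 8.58 A.
P_line = I² R_line = (8.580)² × 1.23 = 90.55 W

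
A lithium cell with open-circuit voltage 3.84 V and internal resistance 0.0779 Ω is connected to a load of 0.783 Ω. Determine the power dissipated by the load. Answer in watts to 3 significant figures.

Find the circuit current first, then P = I²R for the load (series elements share I).
I = ε / (r + R) = 3.84 / (0.0779 + 0.783) = 4.460 A
P_load = I² R = (4.460)² × 0.783 = 15.58 W

15.6 W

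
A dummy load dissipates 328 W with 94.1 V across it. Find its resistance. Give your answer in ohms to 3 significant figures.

The two known quantities fix the third via R = V² / P.
R = (94.1)² / 328 = 27.00 Ω

27.0 Ω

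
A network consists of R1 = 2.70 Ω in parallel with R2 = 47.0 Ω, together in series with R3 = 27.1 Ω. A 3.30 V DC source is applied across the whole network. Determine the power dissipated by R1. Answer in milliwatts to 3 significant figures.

Collapse the R1‖R2 pair into one equivalent R_p; then R_p and R3 form a series string.
R_p = (2.70×47.0)/(2.70+47.0) = 2.553 Ω
R_total = R_p + 27.1 = 2.553 + 27.1 = 29.65 Ω
I = V / R_total = 3.30 / 29.65 = 0.1113 A
Voltage across the parallel pair: V_p = I × R_p = 0.1113 × 2.553 = 0.2841 V
R1 has V_p across it, so P = V_p²/R1.
P_R1 = (0.2841)² / 2.70 = 0.02990 W

29.9 mW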